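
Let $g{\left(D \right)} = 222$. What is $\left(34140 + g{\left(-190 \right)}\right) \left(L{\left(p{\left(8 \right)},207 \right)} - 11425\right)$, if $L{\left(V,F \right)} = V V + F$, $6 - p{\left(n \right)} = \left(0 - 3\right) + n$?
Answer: $-385438554$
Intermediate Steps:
$p{\left(n \right)} = 9 - n$ ($p{\left(n \right)} = 6 - \left(\left(0 - 3\right) + n\right) = 6 - \left(-3 + n\right) = 9 - n$)
$L{\left(V,F \right)} = F + V^{2}$ ($L{\left(V,F \right)} = V^{2} + F = F + V^{2}$)
$\left(34140 + g{\left(-190 \right)}\right) \left(L{\left(p{\left(8 \right)},207 \right)} - 11425\right) = \left(34140 + 222\right) \left(\left(207 + \left(9 - 8\right)^{2}\right) - 11425\right) = 34362 \left(\left(207 + \left(9 - 8\right)^{2}\right) - 11425\right) = 34362 \left(\left(207 + 1^{2}\right) - 11425\right) = 34362 \left(\left(207 + 1\right) - 11425\right) = 34362 \left(208 - 11425\right) = 34362 \left(-11217\right) = -385438554$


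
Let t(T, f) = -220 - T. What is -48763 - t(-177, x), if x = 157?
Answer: -48720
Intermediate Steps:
-48763 - t(-177, x) = -48763 - (-220 - 1*(-177)) = -48763 - (-220 + 177) = -48763 - 1*(-43) = -48763 + 43 = -48720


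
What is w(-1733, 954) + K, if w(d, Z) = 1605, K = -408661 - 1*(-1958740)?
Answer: 1551684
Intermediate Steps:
K = 1550079 (K = -408661 + 1958740 = 1550079)
w(-1733, 954) + K = 1605 + 1550079 = 1551684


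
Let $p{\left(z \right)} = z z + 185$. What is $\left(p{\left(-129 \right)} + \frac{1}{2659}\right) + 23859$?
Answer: $\frac{108181416}{2659} \approx 40685.0$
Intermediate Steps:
$p{\left(z \right)} = 185 + z^{2}$ ($p{\left(z \right)} = z^{2} + 185 = 185 + z^{2}$)
$\left(p{\left(-129 \right)} + \frac{1}{2659}\right) + 23859 = \left(\left(185 + \left(-129\right)^{2}\right) + \frac{1}{2659}\right) + 23859 = \left(\left(185 + 16641\right) + \frac{1}{2659}\right) + 23859 = \left(16826 + \frac{1}{2659}\right) + 23859 = \frac{44740335}{2659} + 23859 = \frac{108181416}{2659}$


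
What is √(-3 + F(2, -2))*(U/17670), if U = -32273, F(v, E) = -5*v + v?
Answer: -32273*I*√11/17670 ≈ -6.0576*I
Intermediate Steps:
F(v, E) = -4*v
√(-3 + F(2, -2))*(U/17670) = √(-3 - 4*2)*(-32273/17670) = √(-3 - 8)*(-32273*1/17670) = √(-11)*(-32273/17670) = (I*√11)*(-32273/17670) = -32273*I*√11/17670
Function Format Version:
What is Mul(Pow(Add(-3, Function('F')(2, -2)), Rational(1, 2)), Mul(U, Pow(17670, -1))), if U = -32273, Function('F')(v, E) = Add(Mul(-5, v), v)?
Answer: Mul(Rational(-32273, 17670), I, Pow(11, Rational(1, 2))) ≈ Mul(-6.0576, I)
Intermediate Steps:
Function('F')(v, E) = Mul(-4, v)
Mul(Pow(Add(-3, Function('F')(2, -2)), Rational(1, 2)), Mul(U, Pow(17670, -1))) = Mul(Pow(Add(-3, Mul(-4, 2)), Rational(1, 2)), Mul(-32273, Pow(17670, -1))) = Mul(Pow(Add(-3, -8), Rational(1, 2)), Mul(-32273, Rational(1, 17670))) = Mul(Pow(-11, Rational(1, 2)), Rational(-32273, 17670)) = Mul(Mul(I, Pow(11, Rational(1, 2))), Rational(-32273, 17670)) = Mul(Rational(-32273, 17670), I, Pow(11, Rational(1, 2)))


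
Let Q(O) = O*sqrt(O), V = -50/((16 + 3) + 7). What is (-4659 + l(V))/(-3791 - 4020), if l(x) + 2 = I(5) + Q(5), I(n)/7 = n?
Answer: 4626/7811 - 5*sqrt(5)/7811 ≈ 0.59081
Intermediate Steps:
I(n) = 7*n
V = -25/13 (V = -50/(19 + 7) = -50/26 = -50*1/26 = -25/13 ≈ -1.9231)
Q(O) = O**(3/2)
l(x) = 33 + 5*sqrt(5) (l(x) = -2 + (7*5 + 5**(3/2)) = -2 + (35 + 5*sqrt(5)) = 33 + 5*sqrt(5))
(-4659 + l(V))/(-3791 - 4020) = (-4659 + (33 + 5*sqrt(5)))/(-3791 - 4020) = (-4626 + 5*sqrt(5))/(-7811) = (-4626 + 5*sqrt(5))*(-1/7811) = 4626/7811 - 5*sqrt(5)/7811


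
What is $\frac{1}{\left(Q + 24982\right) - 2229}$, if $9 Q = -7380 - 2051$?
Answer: $\frac{9}{195346} \approx 4.6072 \cdot 10^{-5}$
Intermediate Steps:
$Q = - \frac{9431}{9}$ ($Q = \frac{-7380 - 2051}{9} = \frac{1}{9} \left(-9431\right) = - \frac{9431}{9} \approx -1047.9$)
$\frac{1}{\left(Q + 24982\right) - 2229} = \frac{1}{\left(- \frac{9431}{9} + 24982\right) - 2229} = \frac{1}{\frac{215407}{9} - 2229} = \frac{1}{\frac{195346}{9}} = \frac{9}{195346}$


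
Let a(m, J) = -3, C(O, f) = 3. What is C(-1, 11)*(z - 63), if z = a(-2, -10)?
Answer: -198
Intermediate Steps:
z = -3
C(-1, 11)*(z - 63) = 3*(-3 - 63) = 3*(-66) = -198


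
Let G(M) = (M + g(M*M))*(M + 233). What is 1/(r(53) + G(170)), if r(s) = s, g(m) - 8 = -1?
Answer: 1/71384 ≈ 1.4009e-5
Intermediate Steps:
g(m) = 7 (g(m) = 8 - 1 = 7)
G(M) = (7 + M)*(233 + M) (G(M) = (M + 7)*(M + 233) = (7 + M)*(233 + M))
1/(r(53) + G(170)) = 1/(53 + (1631 + 170**2 + 240*170)) = 1/(53 + (1631 + 28900 + 40800)) = 1/(53 + 71331) = 1/71384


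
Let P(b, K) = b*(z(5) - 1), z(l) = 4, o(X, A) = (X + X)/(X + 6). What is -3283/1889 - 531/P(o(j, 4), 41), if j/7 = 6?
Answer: -1360393/13223 ≈ -102.88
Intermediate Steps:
j = 42 (j = 7*6 = 42)
o(X, A) = 2*X/(6 + X) (o(X, A) = (2*X)/(6 + X) = 2*X/(6 + X))
P(b, K) = 3*b (P(b, K) = b*(4 - 1) = b*3 = 3*b)
-3283/1889 - 531/P(o(j, 4), 41) = -3283/1889 - 531/(3*(2*42/(6 + 42))) = -3283*1/1889 - 531/(3*(2*42/48)) = -3283/1889 - 531/(3*(2*42*(1/48))) = -3283/1889 - 531/(3*(7/4)) = -3283/1889 - 531/21/4 = -3283/1889 - 531*4/21 = -3283/1889 - 708/7 = -1360393/13223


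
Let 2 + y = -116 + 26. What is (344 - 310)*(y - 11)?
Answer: -3502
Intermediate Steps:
y = -92 (y = -2 + (-116 + 26) = -2 - 90 = -92)
(344 - 310)*(y - 11) = (344 - 310)*(-92 - 11) = 34*(-103) = -3502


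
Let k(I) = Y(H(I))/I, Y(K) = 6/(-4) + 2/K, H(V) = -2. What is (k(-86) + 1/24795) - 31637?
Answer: -134923455233/4264740 ≈ -31637.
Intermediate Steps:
Y(K) = -3/2 + 2/K (Y(K) = 6*(-1/4) + 2/K = -3/2 + 2/K)
k(I) = -5/(2*I) (k(I) = (-3/2 + 2/(-2))/I = (-3/2 + 2*(-1/2))/I = (-3/2 - 1)/I = -5/(2*I))
(k(-86) + 1/24795) - 31637 = (-5/2/(-86) + 1/24795) - 31637 = (-5/2*(-1/86) + 1/24795) - 31637 = (5/172 + 1/24795) - 31637 = 124147/4264740 - 31637 = -134923455233/4264740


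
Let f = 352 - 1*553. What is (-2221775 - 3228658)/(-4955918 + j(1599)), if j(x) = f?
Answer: 5450433/4956119 ≈ 1.0997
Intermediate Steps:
f = -201 (f = 352 - 553 = -201)
j(x) = -201
(-2221775 - 3228658)/(-4955918 + j(1599)) = (-2221775 - 3228658)/(-4955918 - 201) = -5450433/(-4956119) = -5450433*(-1/4956119) = 5450433/4956119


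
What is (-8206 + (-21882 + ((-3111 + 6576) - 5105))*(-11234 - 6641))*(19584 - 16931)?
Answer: 1115447334232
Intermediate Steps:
(-8206 + (-21882 + ((-3111 + 6576) - 5105))*(-11234 - 6641))*(19584 - 16931) = (-8206 + (-21882 + (3465 - 5105))*(-17875))*2653 = (-8206 + (-21882 - 1640)*(-17875))*2653 = (-8206 - 23522*(-17875))*2653 = (-8206 + 420455750)*2653 = 420447544*2653 = 1115447334232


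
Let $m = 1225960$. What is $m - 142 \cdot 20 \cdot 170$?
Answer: $743160$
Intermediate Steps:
$m - 142 \cdot 20 \cdot 170 = 1225960 - 142 \cdot 20 \cdot 170 = 1225960 - 2840 \cdot 170 = 1225960 - 482800 = 743160$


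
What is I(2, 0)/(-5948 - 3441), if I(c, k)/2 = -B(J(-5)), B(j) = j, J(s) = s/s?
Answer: 2/9389 ≈ 0.00021302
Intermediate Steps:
J(s) = 1
I(c, k) = -2 (I(c, k) = 2*(-1*1) = 2*(-1) = -2)
I(2, 0)/(-5948 - 3441) = -2/(-5948 - 3441) = -2/(-9389) = -1/9389*(-2) = 2/9389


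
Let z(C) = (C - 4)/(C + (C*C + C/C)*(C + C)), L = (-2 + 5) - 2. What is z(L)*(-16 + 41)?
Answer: -15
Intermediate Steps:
L = 1 (L = 3 - 2 = 1)
z(C) = (-4 + C)/(C + 2*C*(1 + C²)) (z(C) = (-4 + C)/(C + (C² + 1)*(2*C)) = (-4 + C)/(C + (1 + C²)*(2*C)) = (-4 + C)/(C + 2*C*(1 + C²)))
z(L)*(-16 + 41) = ((-4 + 1)/(1*(3 + 2*1²)))*(-16 + 41) = (1*(-3)/(3 + 2*1))*25 = (1*(-3)/(3 + 2))*25 = (1*(-3)/5)*25 = (1*(⅕)*(-3))*25 = -⅗*25 = -15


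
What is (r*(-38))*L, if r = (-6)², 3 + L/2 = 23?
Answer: -54720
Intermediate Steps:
L = 40 (L = -6 + 2*23 = -6 + 46 = 40)
r = 36
(r*(-38))*L = (36*(-38))*40 = -1368*40 = -54720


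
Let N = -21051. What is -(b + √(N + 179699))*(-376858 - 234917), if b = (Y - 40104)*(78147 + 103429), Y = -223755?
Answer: -29310422757906600 + 1223550*√39662 ≈ -2.9310e+16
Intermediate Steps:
b = -47910461784 (b = (-223755 - 40104)*(78147 + 103429) = -263859*181576 = -47910461784)
-(b + √(N + 179699))*(-376858 - 234917) = -(-47910461784 + √(-21051 + 179699))*(-376858 - 234917) = -(-47910461784 + √158648)*(-611775) = -(-47910461784 + 2*√39662)*(-611775) = -(29310422757906600 - 1223550*√39662) = -29310422757906600 + 1223550*√39662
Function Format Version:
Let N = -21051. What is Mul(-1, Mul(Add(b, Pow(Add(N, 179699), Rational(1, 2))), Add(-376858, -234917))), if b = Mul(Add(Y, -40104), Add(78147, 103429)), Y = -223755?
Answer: Add(-29310422757906600, Mul(1223550, Pow(39662, Rational(1, 2)))) ≈ -2.9310e+16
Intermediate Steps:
b = -47910461784 (b = Mul(Add(-223755, -40104), Add(78147, 103429)) = Mul(-263859, 181576) = -47910461784)
Mul(-1, Mul(Add(b, Pow(Add(N, 179699), Rational(1, 2))), Add(-376858, -234917))) = Mul(-1, Mul(Add(-47910461784, Pow(Add(-21051, 179699), Rational(1, 2))), Add(-376858, -234917))) = Mul(-1, Mul(Add(-47910461784, Pow(158648, Rational(1, 2))), -611775)) = Mul(-1, Mul(Add(-47910461784, Mul(2, Pow(39662, Rational(1, 2)))), -611775)) = Mul(-1, Add(29310422757906600, Mul(-1223550, Pow(39662, Rational(1, 2))))) = Add(-29310422757906600, Mul(1223550, Pow(39662, Rational(1, 2))))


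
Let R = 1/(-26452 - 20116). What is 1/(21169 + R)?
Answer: 46568/985797991 ≈ 4.7239e-5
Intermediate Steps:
R = -1/46568 (R = 1/(-46568) = -1/46568 ≈ -2.1474e-5)
1/(21169 + R) = 1/(21169 - 1/46568) = 1/(985797991/46568) = 46568/985797991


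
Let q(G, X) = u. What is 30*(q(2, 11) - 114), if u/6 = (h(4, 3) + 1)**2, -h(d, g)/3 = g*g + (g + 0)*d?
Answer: 688500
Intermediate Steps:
h(d, g) = -3*g**2 - 3*d*g (h(d, g) = -3*(g*g + (g + 0)*d) = -3*(g**2 + g*d) = -3*(g**2 + d*g) = -3*g**2 - 3*d*g)
u = 23064 (u = 6*(-3*3*(4 + 3) + 1)**2 = 6*(-3*3*7 + 1)**2 = 6*(-63 + 1)**2 = 6*(-62)**2 = 6*3844 = 23064)
q(G, X) = 23064
30*(q(2, 11) - 114) = 30*(23064 - 114) = 30*22950 = 688500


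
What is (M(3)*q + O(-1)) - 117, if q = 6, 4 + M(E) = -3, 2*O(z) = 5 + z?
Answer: -157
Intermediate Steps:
O(z) = 5/2 + z/2 (O(z) = (5 + z)/2 = 5/2 + z/2)
M(E) = -7 (M(E) = -4 - 3 = -7)
(M(3)*q + O(-1)) - 117 = (-7*6 + (5/2 + (½)*(-1))) - 117 = (-42 + (5/2 - ½)) - 117 = (-42 + 2) - 117 = -40 - 117 = -157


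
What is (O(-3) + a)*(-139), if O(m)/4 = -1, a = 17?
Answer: -1807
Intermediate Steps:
O(m) = -4 (O(m) = 4*(-1) = -4)
(O(-3) + a)*(-139) = (-4 + 17)*(-139) = 13*(-139) = -1807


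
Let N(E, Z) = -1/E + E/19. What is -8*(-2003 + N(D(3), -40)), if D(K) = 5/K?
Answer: 4568008/285 ≈ 16028.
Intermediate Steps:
N(E, Z) = -1/E + E/19 (N(E, Z) = -1/E + E*(1/19) = -1/E + E/19)
-8*(-2003 + N(D(3), -40)) = -8*(-2003 + (-1/(5/3) + (5/3)/19)) = -8*(-2003 + (-1/(5*(⅓)) + (5*(⅓))/19)) = -8*(-2003 + (-1/5/3 + (1/19)*(5/3))) = -8*(-2003 + (-1*⅗ + 5/57)) = -8*(-2003 + (-⅗ + 5/57)) = -8*(-2003 - 146/285) = -8*(-571001/285) = 4568008/285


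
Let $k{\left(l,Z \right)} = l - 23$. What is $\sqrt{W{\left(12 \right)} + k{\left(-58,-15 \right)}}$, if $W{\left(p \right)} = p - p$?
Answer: $9 i \approx 9.0 i$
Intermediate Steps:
$W{\left(p \right)} = 0$
$k{\left(l,Z \right)} = -23 + l$ ($k{\left(l,Z \right)} = l - 23 = -23 + l$)
$\sqrt{W{\left(12 \right)} + k{\left(-58,-15 \right)}} = \sqrt{0 - 81} = \sqrt{-81} = 9 i$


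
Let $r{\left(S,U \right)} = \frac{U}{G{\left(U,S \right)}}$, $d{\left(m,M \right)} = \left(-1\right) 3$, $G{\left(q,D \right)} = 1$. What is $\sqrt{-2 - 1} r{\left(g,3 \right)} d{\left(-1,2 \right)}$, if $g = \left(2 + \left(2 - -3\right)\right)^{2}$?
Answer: $- 9 i \sqrt{3} \approx - 15.588 i$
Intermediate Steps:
$d{\left(m,M \right)} = -3$
$g = 49$ ($g = \left(2 + \left(2 + 3\right)\right)^{2} = \left(2 + 5\right)^{2} = 7^{2} = 49$)
$r{\left(S,U \right)} = U$ ($r{\left(S,U \right)} = \frac{U}{1} = U 1 = U$)
$\sqrt{-2 - 1} r{\left(g,3 \right)} d{\left(-1,2 \right)} = \sqrt{-2 - 1} \cdot 3 \left(-3\right) = \sqrt{-3} \cdot 3 \left(-3\right) = i \sqrt{3} \cdot 3 \left(-3\right) = 3 i \sqrt{3} \left(-3\right) = - 9 i \sqrt{3}$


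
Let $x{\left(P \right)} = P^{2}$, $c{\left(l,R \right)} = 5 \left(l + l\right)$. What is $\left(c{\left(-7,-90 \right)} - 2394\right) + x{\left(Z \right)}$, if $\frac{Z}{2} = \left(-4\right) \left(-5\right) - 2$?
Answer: $-1168$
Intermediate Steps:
$c{\left(l,R \right)} = 10 l$ ($c{\left(l,R \right)} = 5 \cdot 2 l = 10 l$)
$Z = 36$ ($Z = 2 \left(\left(-4\right) \left(-5\right) - 2\right) = 2 \left(20 - 2\right) = 2 \cdot 18 = 36$)
$\left(c{\left(-7,-90 \right)} - 2394\right) + x{\left(Z \right)} = \left(10 \left(-7\right) - 2394\right) + 36^{2} = \left(-70 - 2394\right) + 1296 = -2464 + 1296 = -1168$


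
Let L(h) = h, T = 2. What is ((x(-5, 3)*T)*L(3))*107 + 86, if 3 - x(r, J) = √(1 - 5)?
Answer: 2012 - 1284*I ≈ 2012.0 - 1284.0*I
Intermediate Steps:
x(r, J) = 3 - 2*I (x(r, J) = 3 - √(1 - 5) = 3 - √(-4) = 3 - 2*I)
((x(-5, 3)*T)*L(3))*107 + 86 = (((3 - 2*I)*2)*3)*107 + 86 = ((6 - 4*I)*3)*107 + 86 = (18 - 12*I)*107 + 86 = (1926 - 1284*I) + 86 = 2012 - 1284*I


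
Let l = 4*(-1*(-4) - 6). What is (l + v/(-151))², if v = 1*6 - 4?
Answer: 1464100/22801 ≈ 64.212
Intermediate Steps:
v = 2 (v = 6 - 4 = 2)
l = -8 (l = 4*(4 - 6) = 4*(-2) = -8)
(l + v/(-151))² = (-8 + 2/(-151))² = (-8 + 2*(-1/151))² = (-8 - 2/151)² = (-1210/151)² = 1464100/22801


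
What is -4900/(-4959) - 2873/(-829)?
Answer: 18309307/4111011 ≈ 4.4537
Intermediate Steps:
-4900/(-4959) - 2873/(-829) = -4900*(-1/4959) - 2873*(-1/829) = 4900/4959 + 2873/829 = 18309307/4111011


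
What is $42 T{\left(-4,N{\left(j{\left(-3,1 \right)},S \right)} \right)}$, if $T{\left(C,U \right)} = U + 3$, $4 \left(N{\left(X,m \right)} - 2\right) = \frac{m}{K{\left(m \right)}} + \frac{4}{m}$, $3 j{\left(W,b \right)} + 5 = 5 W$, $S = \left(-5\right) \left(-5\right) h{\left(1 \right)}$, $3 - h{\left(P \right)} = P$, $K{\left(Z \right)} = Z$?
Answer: $\frac{11067}{50} \approx 221.34$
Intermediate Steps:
$h{\left(P \right)} = 3 - P$
$S = 50$ ($S = \left(-5\right) \left(-5\right) \left(3 - 1\right) = 25 \left(3 - 1\right) = 25 \cdot 2 = 50$)
$j{\left(W,b \right)} = - \frac{5}{3} + \frac{5 W}{3}$
$N{\left(X,m \right)} = \frac{9}{4} + \frac{1}{m}$ ($N{\left(X,m \right)} = 2 + \frac{\frac{m}{m} + \frac{4}{m}}{4} = 2 + \frac{1 + \frac{4}{m}}{4} = 2 + \left(\frac{1}{4} + \frac{1}{m}\right) = \frac{9}{4} + \frac{1}{m}$)
$T{\left(C,U \right)} = 3 + U$
$42 T{\left(-4,N{\left(j{\left(-3,1 \right)},S \right)} \right)} = 42 \left(3 + \left(\frac{9}{4} + \frac{1}{50}\right)\right) = 42 \left(3 + \frac{227}{100}\right) = 42 \cdot \frac{527}{100} = \frac{11067}{50}$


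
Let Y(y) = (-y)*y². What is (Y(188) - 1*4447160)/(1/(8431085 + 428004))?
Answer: -98263526861048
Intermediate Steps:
Y(y) = -y³
(Y(188) - 1*4447160)/(1/(8431085 + 428004)) = (-1*188³ - 1*4447160)/(1/(8431085 + 428004)) = (-1*6644672 - 4447160)/(1/8859089) = (-6644672 - 4447160)/(1/8859089) = -11091832*8859089 = -98263526861048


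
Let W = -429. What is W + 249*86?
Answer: 20985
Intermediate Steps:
W + 249*86 = -429 + 249*86 = -429 + 21414 = 20985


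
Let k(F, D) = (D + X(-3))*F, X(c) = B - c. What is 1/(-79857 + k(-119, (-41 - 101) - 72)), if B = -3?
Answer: -1/54391 ≈ -1.8385e-5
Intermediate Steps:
X(c) = -3 - c
k(F, D) = D*F (k(F, D) = (D + (-3 - 1*(-3)))*F = (D + (-3 + 3))*F = (D + 0)*F = D*F)
1/(-79857 + k(-119, (-41 - 101) - 72)) = 1/(-79857 + ((-41 - 101) - 72)*(-119)) = 1/(-79857 + (-142 - 72)*(-119)) = 1/(-79857 - 214*(-119)) = 1/(-79857 + 25466) = 1/(-54391) = -1/54391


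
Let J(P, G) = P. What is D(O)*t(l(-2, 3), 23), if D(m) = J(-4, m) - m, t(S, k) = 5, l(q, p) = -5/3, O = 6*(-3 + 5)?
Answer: -80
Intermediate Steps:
O = 12 (O = 6*2 = 12)
l(q, p) = -5/3 (l(q, p) = -5*⅓ = -5/3)
D(m) = -4 - m
D(O)*t(l(-2, 3), 23) = (-4 - 1*12)*5 = (-4 - 12)*5 = -16*5 = -80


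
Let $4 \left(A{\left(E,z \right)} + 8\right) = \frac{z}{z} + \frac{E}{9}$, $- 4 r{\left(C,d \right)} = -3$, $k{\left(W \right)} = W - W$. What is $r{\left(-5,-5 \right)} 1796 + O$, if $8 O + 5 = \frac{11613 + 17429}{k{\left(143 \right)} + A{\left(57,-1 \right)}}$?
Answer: $\frac{224275}{296} \approx 757.69$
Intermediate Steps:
$k{\left(W \right)} = 0$
$r{\left(C,d \right)} = \frac{3}{4}$ ($r{\left(C,d \right)} = \left(- \frac{1}{4}\right) \left(-3\right) = \frac{3}{4}$)
$A{\left(E,z \right)} = - \frac{31}{4} + \frac{E}{36}$ ($A{\left(E,z \right)} = -8 + \frac{\frac{z}{z} + \frac{E}{9}}{4} = -8 + \frac{1 + E \frac{1}{9}}{4} = -8 + \frac{1 + \frac{E}{9}}{4} = -8 + \left(\frac{1}{4} + \frac{E}{36}\right) = - \frac{31}{4} + \frac{E}{36}$)
$O = - \frac{174437}{296}$ ($O = - \frac{5}{8} + \frac{\left(11613 + 17429\right) \frac{1}{0 + \left(- \frac{31}{4} + \frac{1}{36} \cdot 57\right)}}{8} = - \frac{5}{8} + \frac{29042 \frac{1}{0 + \left(- \frac{31}{4} + \frac{19}{12}\right)}}{8} = - \frac{5}{8} + \frac{29042 \frac{1}{0 - \frac{37}{6}}}{8} = - \frac{5}{8} + \frac{29042 \frac{1}{- \frac{37}{6}}}{8} = - \frac{5}{8} + \frac{29042 \left(- \frac{6}{37}\right)}{8} = - \frac{5}{8} + \frac{1}{8} \left(- \frac{174252}{37}\right) = - \frac{5}{8} - \frac{43563}{74} = - \frac{174437}{296} \approx -589.31$)
$r{\left(-5,-5 \right)} 1796 + O = \frac{3}{4} \cdot 1796 - \frac{174437}{296} = 1347 - \frac{174437}{296} = \frac{224275}{296}$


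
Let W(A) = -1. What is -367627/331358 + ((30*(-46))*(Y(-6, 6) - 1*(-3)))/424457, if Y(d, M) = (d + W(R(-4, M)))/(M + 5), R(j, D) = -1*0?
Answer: -1728349513969/1547119448666 ≈ -1.1171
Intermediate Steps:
R(j, D) = 0
Y(d, M) = (-1 + d)/(5 + M) (Y(d, M) = (d - 1)/(M + 5) = (-1 + d)/(5 + M))
-367627/331358 + ((30*(-46))*(Y(-6, 6) - 1*(-3)))/424457 = -367627/331358 + ((30*(-46))*((-1 - 6)/(5 + 6) - 1*(-3)))/424457 = -367627*1/331358 - 1380*(-7/11 + 3)*(1/424457) = -367627/331358 - 1380*((1/11)*(-7) + 3)*(1/424457) = -367627/331358 - 1380*(-7/11 + 3)*(1/424457) = -367627/331358 - 1380*26/11*(1/424457) = -367627/331358 - 35880/11*1/424457 = -367627/331358 - 35880/4669027 = -1728349513969/1547119448666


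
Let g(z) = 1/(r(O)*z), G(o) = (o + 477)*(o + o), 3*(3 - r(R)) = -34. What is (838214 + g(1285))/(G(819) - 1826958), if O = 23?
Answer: 46315514573/16349401950 ≈ 2.8329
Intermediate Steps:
r(R) = 43/3 (r(R) = 3 - ⅓*(-34) = 3 + 34/3 = 43/3)
G(o) = 2*o*(477 + o) (G(o) = (477 + o)*(2*o) = 2*o*(477 + o))
g(z) = 3/(43*z) (g(z) = 1/((43/3)*z) = 3/(43*z))
(838214 + g(1285))/(G(819) - 1826958) = (838214 + (3/43)/1285)/(2*819*(477 + 819) - 1826958) = (838214 + (3/43)*(1/1285))/(2*819*1296 - 1826958) = (838214 + 3/55255)/(2122848 - 1826958) = (46315514573/55255)/295890 = (46315514573/55255)*(1/295890) = 46315514573/16349401950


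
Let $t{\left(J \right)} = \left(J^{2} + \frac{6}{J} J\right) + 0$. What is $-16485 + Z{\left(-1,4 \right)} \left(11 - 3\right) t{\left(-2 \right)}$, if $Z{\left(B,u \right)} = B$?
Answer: $-16565$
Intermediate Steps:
$t{\left(J \right)} = 6 + J^{2}$ ($t{\left(J \right)} = \left(J^{2} + 6\right) + 0 = \left(6 + J^{2}\right) + 0 = 6 + J^{2}$)
$-16485 + Z{\left(-1,4 \right)} \left(11 - 3\right) t{\left(-2 \right)} = -16485 + - (11 - 3) \left(6 + \left(-2\right)^{2}\right) = -16485 + - (11 - 3) \left(6 + 4\right) = -16485 + \left(-1\right) 8 \cdot 10 = -16485 - 80 = -16565$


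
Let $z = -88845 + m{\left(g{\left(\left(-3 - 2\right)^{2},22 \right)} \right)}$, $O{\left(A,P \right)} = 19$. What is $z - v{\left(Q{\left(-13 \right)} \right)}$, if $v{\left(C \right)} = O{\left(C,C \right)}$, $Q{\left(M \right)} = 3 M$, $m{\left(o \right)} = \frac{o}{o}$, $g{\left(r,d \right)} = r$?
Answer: $-88863$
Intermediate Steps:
$m{\left(o \right)} = 1$
$v{\left(C \right)} = 19$
$z = -88844$ ($z = -88845 + 1 = -88844$)
$z - v{\left(Q{\left(-13 \right)} \right)} = -88844 - 19 = -88863$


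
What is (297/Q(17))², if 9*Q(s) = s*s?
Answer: 7144929/83521 ≈ 85.547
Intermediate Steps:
Q(s) = s²/9 (Q(s) = (s*s)/9 = s²/9)
(297/Q(17))² = (297/(((⅑)*17²)))² = (297/(((⅑)*289)))² = (297/(289/9))² = (297*(9/289))² = (2673/289)² = 7144929/83521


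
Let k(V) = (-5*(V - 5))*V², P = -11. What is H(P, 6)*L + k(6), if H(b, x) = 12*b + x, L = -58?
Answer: 7128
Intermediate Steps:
H(b, x) = x + 12*b
k(V) = V²*(25 - 5*V) (k(V) = (-5*(-5 + V))*V² = (25 - 5*V)*V² = V²*(25 - 5*V))
H(P, 6)*L + k(6) = (6 + 12*(-11))*(-58) + 5*6²*(5 - 1*6) = (6 - 132)*(-58) + 5*36*(5 - 6) = -126*(-58) + 5*36*(-1) = 7308 - 180 = 7128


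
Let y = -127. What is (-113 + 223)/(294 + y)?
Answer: 110/167 ≈ 0.65868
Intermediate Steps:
(-113 + 223)/(294 + y) = (-113 + 223)/(294 - 127) = 110/167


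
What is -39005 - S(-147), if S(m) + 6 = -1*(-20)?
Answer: -39019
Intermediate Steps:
S(m) = 14 (S(m) = -6 - 1*(-20) = -6 + 20 = 14)
-39005 - S(-147) = -39005 - 1*14 = -39005 - 14 = -39019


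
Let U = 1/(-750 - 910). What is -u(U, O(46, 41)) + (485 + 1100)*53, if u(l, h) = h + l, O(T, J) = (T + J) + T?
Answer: 139227521/1660 ≈ 83872.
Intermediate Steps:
O(T, J) = J + 2*T (O(T, J) = (J + T) + T = J + 2*T)
U = -1/1660 (U = 1/(-1660) = -1/1660 ≈ -0.00060241)
-u(U, O(46, 41)) + (485 + 1100)*53 = -((41 + 2*46) - 1/1660) + (485 + 1100)*53 = -((41 + 92) - 1/1660) + 1585*53 = -(133 - 1/1660) + 84005 = -1*220779/1660 + 84005 = -220779/1660 + 84005 = 139227521/1660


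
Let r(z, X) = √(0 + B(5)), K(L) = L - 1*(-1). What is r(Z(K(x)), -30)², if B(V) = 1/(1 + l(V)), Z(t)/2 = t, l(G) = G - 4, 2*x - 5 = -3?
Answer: ½ ≈ 0.50000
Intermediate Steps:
x = 1 (x = 5/2 + (½)*(-3) = 5/2 - 3/2 = 1)
l(G) = -4 + G
K(L) = 1 + L (K(L) = L + 1 = 1 + L)
Z(t) = 2*t
B(V) = 1/(-3 + V) (B(V) = 1/(1 + (-4 + V)) = 1/(-3 + V))
r(z, X) = √2/2 (r(z, X) = √(0 + 1/(-3 + 5)) = √(0 + 1/2) = √(0 + ½) = √(½) = √2/2)
r(Z(K(x)), -30)² = (√2/2)² = ½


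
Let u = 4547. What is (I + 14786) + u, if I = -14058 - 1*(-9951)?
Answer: 15226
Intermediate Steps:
I = -4107 (I = -14058 + 9951 = -4107)
(I + 14786) + u = (-4107 + 14786) + 4547 = 10679 + 4547 = 15226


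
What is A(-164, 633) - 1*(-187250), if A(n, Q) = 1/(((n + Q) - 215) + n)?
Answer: 16852501/90 ≈ 1.8725e+5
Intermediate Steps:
A(n, Q) = 1/(-215 + Q + 2*n) (A(n, Q) = 1/(((Q + n) - 215) + n) = 1/((-215 + Q + n) + n) = 1/(-215 + Q + 2*n))
A(-164, 633) - 1*(-187250) = 1/(-215 + 633 + 2*(-164)) - 1*(-187250) = 1/(-215 + 633 - 328) + 187250 = 1/90 + 187250 = 16852501/90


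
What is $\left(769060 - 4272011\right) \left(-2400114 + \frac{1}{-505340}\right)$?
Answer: $\frac{4248636820682953711}{505340} \approx 8.4075 \cdot 10^{12}$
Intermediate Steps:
$\left(769060 - 4272011\right) \left(-2400114 + \frac{1}{-505340}\right) = - 3502951 \left(-2400114 - \frac{1}{505340}\right) = \left(-3502951\right) \left(- \frac{1212873608761}{505340}\right) = \frac{4248636820682953711}{505340}$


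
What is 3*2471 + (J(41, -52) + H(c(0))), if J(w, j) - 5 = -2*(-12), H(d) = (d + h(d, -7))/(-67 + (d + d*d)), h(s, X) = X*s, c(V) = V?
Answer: 7442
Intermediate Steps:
H(d) = -6*d/(-67 + d + d²) (H(d) = (d - 7*d)/(-67 + (d + d*d)) = (-6*d)/(-67 + (d + d²)) = (-6*d)/(-67 + d + d²) = -6*d/(-67 + d + d²))
J(w, j) = 29 (J(w, j) = 5 - 2*(-12) = 5 + 24 = 29)
3*2471 + (J(41, -52) + H(c(0))) = 3*2471 + (29 - 6*0/(-67 + 0 + 0²)) = 7413 + (29 - 6*0/(-67 + 0 + 0)) = 7413 + (29 - 6*0/(-67)) = 7413 + (29 - 6*0*(-1/67)) = 7413 + (29 + 0) = 7413 + 29 = 7442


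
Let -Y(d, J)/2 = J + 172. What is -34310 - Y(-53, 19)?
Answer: -33928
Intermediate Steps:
Y(d, J) = -344 - 2*J (Y(d, J) = -2*(J + 172) = -2*(172 + J) = -344 - 2*J)
-34310 - Y(-53, 19) = -34310 - (-344 - 2*19) = -34310 - (-344 - 38) = -34310 - 1*(-382) = -34310 + 382 = -33928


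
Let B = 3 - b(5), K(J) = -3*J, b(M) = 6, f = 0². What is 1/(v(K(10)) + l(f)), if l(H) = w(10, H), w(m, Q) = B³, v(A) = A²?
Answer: 1/873 ≈ 0.0011455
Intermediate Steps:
f = 0
B = -3 (B = 3 - 1*6 = 3 - 6 = -3)
w(m, Q) = -27 (w(m, Q) = (-3)³ = -27)
l(H) = -27
1/(v(K(10)) + l(f)) = 1/((-3*10)² - 27) = 1/((-30)² - 27) = 1/(900 - 27) = 1/873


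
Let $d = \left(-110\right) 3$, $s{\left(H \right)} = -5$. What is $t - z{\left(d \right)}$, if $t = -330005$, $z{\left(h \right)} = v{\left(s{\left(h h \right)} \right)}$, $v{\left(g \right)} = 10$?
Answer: $-330015$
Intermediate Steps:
$d = -330$
$z{\left(h \right)} = 10$
$t - z{\left(d \right)} = -330005 - 10 = -330015$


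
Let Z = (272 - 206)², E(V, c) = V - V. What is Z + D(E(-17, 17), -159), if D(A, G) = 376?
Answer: 4732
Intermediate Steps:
E(V, c) = 0
Z = 4356 (Z = 66² = 4356)
Z + D(E(-17, 17), -159) = 4356 + 376 = 4732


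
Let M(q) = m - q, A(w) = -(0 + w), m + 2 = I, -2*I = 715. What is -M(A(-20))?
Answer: 759/2 ≈ 379.50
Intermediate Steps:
I = -715/2 (I = -½*715 = -715/2 ≈ -357.50)
m = -719/2 (m = -2 - 715/2 = -719/2 ≈ -359.50)
A(w) = -w
M(q) = -719/2 - q
-M(A(-20)) = -(-719/2 - (-1)*(-20)) = -(-719/2 - 1*20) = -(-719/2 - 20) = -1*(-759/2) = 759/2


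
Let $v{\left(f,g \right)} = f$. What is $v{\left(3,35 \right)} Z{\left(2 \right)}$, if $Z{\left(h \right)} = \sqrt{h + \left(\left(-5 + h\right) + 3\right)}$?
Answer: $3 \sqrt{2} \approx 4.2426$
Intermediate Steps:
$Z{\left(h \right)} = \sqrt{-2 + 2 h}$ ($Z{\left(h \right)} = \sqrt{h + \left(-2 + h\right)} = \sqrt{-2 + 2 h}$)
$v{\left(3,35 \right)} Z{\left(2 \right)} = 3 \sqrt{-2 + 2 \cdot 2} = 3 \sqrt{-2 + 4} = 3 \sqrt{2}$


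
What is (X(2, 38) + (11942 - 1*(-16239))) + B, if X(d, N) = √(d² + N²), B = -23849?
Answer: 4332 + 2*√362 ≈ 4370.1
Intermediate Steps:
X(d, N) = √(N² + d²)
(X(2, 38) + (11942 - 1*(-16239))) + B = (√(38² + 2²) + (11942 - 1*(-16239))) - 23849 = (√(1444 + 4) + (11942 + 16239)) - 23849 = (√1448 + 28181) - 23849 = (2*√362 + 28181) - 23849 = (28181 + 2*√362) - 23849 = 4332 + 2*√362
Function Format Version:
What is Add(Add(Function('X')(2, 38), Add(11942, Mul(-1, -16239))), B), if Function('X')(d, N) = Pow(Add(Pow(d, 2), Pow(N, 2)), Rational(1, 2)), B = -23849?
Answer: Add(4332, Mul(2, Pow(362, Rational(1, 2)))) ≈ 4370.1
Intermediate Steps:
Function('X')(d, N) = Pow(Add(Pow(N, 2), Pow(d, 2)), Rational(1, 2))
Add(Add(Function('X')(2, 38), Add(11942, Mul(-1, -16239))), B) = Add(Add(Pow(Add(Pow(38, 2), Pow(2, 2)), Rational(1, 2)), Add(11942, Mul(-1, -16239))), -23849) = Add(Add(Pow(Add(1444, 4), Rational(1, 2)), Add(11942, 16239)), -23849) = Add(Add(Pow(1448, Rational(1, 2)), 28181), -23849) = Add(Add(Mul(2, Pow(362, Rational(1, 2))), 28181), -23849) = Add(Add(28181, Mul(2, Pow(362, Rational(1, 2)))), -23849) = Add(4332, Mul(2, Pow(362, Rational(1, 2))))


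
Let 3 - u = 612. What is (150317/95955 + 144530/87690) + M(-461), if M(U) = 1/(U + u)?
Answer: 64299415017/20007321170 ≈ 3.2138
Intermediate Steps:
u = -609 (u = 3 - 1*612 = 3 - 612 = -609)
M(U) = 1/(-609 + U) (M(U) = 1/(U - 609) = 1/(-609 + U))
(150317/95955 + 144530/87690) + M(-461) = (150317/95955 + 144530/87690) + 1/(-609 - 461) = (150317*(1/95955) + 144530*(1/87690)) + 1/(-1070) = (150317/95955 + 14453/8769) - 1/1070 = 300551932/93492155 - 1/1070 = 64299415017/20007321170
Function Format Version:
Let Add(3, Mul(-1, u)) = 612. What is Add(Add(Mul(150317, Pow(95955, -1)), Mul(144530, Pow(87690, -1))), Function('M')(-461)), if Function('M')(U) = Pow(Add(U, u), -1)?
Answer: Rational(64299415017, 20007321170) ≈ 3.2138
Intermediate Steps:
u = -609 (u = Add(3, Mul(-1, 612)) = Add(3, -612) = -609)
Function('M')(U) = Pow(Add(-609, U), -1) (Function('M')(U) = Pow(Add(U, -609), -1) = Pow(Add(-609, U), -1))
Add(Add(Mul(150317, Pow(95955, -1)), Mul(144530, Pow(87690, -1))), Function('M')(-461)) = Add(Add(Mul(150317, Pow(95955, -1)), Mul(144530, Pow(87690, -1))), Pow(Add(-609, -461), -1)) = Add(Add(Mul(150317, Rational(1, 95955)), Mul(144530, Rational(1, 87690))), Pow(-1070, -1)) = Add(Add(Rational(150317, 95955), Rational(14453, 8769)), Rational(-1, 1070)) = Add(Rational(300551932, 93492155), Rational(-1, 1070)) = Rational(64299415017, 20007321170)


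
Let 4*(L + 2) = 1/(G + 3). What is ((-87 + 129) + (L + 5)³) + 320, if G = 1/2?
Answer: 1072835/2744 ≈ 390.97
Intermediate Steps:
G = ½ (G = 1*(½) = ½ ≈ 0.50000)
L = -27/14 (L = -2 + 1/(4*(½ + 3)) = -2 + 1/(4*(7/2)) = -2 + (¼)*(2/7) = -2 + 1/14 = -27/14 ≈ -1.9286)
((-87 + 129) + (L + 5)³) + 320 = ((-87 + 129) + (-27/14 + 5)³) + 320 = (42 + (43/14)³) + 320 = (42 + 79507/2744) + 320 = 194755/2744 + 320 = 1072835/2744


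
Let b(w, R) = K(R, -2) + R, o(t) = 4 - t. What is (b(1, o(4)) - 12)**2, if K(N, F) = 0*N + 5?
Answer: 49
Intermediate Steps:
K(N, F) = 5 (K(N, F) = 0 + 5 = 5)
b(w, R) = 5 + R
(b(1, o(4)) - 12)**2 = ((5 + (4 - 1*4)) - 12)**2 = ((5 + (4 - 4)) - 12)**2 = ((5 + 0) - 12)**2 = (5 - 12)**2 = (-7)**2 = 49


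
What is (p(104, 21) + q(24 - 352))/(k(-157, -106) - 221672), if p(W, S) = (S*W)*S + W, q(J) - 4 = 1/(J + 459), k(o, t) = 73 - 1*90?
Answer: -6022333/29041259 ≈ -0.20737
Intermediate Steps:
k(o, t) = -17 (k(o, t) = 73 - 90 = -17)
q(J) = 4 + 1/(459 + J) (q(J) = 4 + 1/(J + 459) = 4 + 1/(459 + J))
p(W, S) = W + W*S**2 (p(W, S) = W*S**2 + W = W + W*S**2)
(p(104, 21) + q(24 - 352))/(k(-157, -106) - 221672) = (104*(1 + 21**2) + (1837 + 4*(24 - 352))/(459 + (24 - 352)))/(-17 - 221672) = (104*(1 + 441) + (1837 + 4*(-328))/(459 - 328))/(-221689) = (104*442 + (1837 - 1312)/131)*(-1/221689) = (45968 + (1/131)*525)*(-1/221689) = (45968 + 525/131)*(-1/221689) = (6022333/131)*(-1/221689) = -6022333/29041259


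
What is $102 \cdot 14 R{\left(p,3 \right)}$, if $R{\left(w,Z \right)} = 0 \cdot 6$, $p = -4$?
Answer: $0$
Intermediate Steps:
$R{\left(w,Z \right)} = 0$
$102 \cdot 14 R{\left(p,3 \right)} = 102 \cdot 14 \cdot 0 = 102 \cdot 0 = 0$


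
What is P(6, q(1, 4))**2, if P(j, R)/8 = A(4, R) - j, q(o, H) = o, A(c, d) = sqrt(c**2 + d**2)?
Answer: 3392 - 768*sqrt(17) ≈ 225.45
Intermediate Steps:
P(j, R) = -8*j + 8*sqrt(16 + R**2) (P(j, R) = 8*(sqrt(4**2 + R**2) - j) = 8*(sqrt(16 + R**2) - j) = -8*j + 8*sqrt(16 + R**2))
P(6, q(1, 4))**2 = (-8*6 + 8*sqrt(16 + 1**2))**2 = (-48 + 8*sqrt(16 + 1))**2 = (-48 + 8*sqrt(17))**2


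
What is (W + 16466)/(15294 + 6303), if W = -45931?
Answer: -29465/21597 ≈ -1.3643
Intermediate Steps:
(W + 16466)/(15294 + 6303) = (-45931 + 16466)/(15294 + 6303) = -29465/21597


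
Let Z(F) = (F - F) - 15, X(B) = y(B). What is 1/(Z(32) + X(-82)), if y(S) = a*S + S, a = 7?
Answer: -1/671 ≈ -0.0014903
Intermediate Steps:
y(S) = 8*S (y(S) = 7*S + S = 8*S)
X(B) = 8*B
Z(F) = -15 (Z(F) = 0 - 15 = -15)
1/(Z(32) + X(-82)) = 1/(-15 + 8*(-82)) = 1/(-15 - 656) = 1/(-671) = -1/671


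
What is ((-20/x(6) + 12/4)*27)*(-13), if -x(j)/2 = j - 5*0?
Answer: -1638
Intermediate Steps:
x(j) = -2*j (x(j) = -2*(j - 5*0) = -2*(j + 0) = -2*j)
((-20/x(6) + 12/4)*27)*(-13) = ((-20/((-2*6)) + 12/4)*27)*(-13) = ((-20/(-12) + 12*(1/4))*27)*(-13) = ((-20*(-1/12) + 3)*27)*(-13) = ((5/3 + 3)*27)*(-13) = ((14/3)*27)*(-13) = 126*(-13) = -1638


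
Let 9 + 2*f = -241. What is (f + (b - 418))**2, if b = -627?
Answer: 1368900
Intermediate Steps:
f = -125 (f = -9/2 + (1/2)*(-241) = -9/2 - 241/2 = -125)
(f + (b - 418))**2 = (-125 + (-627 - 418))**2 = (-125 - 1045)**2 = (-1170)**2 = 1368900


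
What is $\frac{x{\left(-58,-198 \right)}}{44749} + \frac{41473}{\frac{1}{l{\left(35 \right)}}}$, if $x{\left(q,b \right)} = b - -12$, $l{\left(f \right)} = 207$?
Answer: $\frac{384166182153}{44749} \approx 8.5849 \cdot 10^{6}$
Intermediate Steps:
$x{\left(q,b \right)} = 12 + b$ ($x{\left(q,b \right)} = b + 12 = 12 + b$)
$\frac{x{\left(-58,-198 \right)}}{44749} + \frac{41473}{\frac{1}{l{\left(35 \right)}}} = \frac{12 - 198}{44749} + \frac{41473}{\frac{1}{207}} = \left(-186\right) \frac{1}{44749} + 41473 \frac{1}{\frac{1}{207}} = - \frac{186}{44749} + 41473 \cdot 207 = - \frac{186}{44749} + 8584911 = \frac{384166182153}{44749}$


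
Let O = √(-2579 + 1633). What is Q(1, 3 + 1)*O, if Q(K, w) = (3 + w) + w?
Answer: 11*I*√946 ≈ 338.33*I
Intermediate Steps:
Q(K, w) = 3 + 2*w
O = I*√946 (O = √(-946) = I*√946 ≈ 30.757*I)
Q(1, 3 + 1)*O = (3 + 2*(3 + 1))*(I*√946) = (3 + 2*4)*(I*√946) = (3 + 8)*(I*√946) = 11*(I*√946) = 11*I*√946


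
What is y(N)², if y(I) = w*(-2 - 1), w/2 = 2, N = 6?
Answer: 144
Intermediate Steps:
w = 4 (w = 2*2 = 4)
y(I) = -12 (y(I) = 4*(-2 - 1) = 4*(-3) = -12)
y(N)² = (-12)² = 144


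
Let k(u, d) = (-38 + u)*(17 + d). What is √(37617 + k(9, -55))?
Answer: √38719 ≈ 196.77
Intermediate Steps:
√(37617 + k(9, -55)) = √(37617 + (-646 - 38*(-55) + 17*9 - 55*9)) = √(37617 + (-646 + 2090 + 153 - 495)) = √(37617 + 1102) = √38719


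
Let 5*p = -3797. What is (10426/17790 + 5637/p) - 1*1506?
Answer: -51095030204/33774315 ≈ -1512.8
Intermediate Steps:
p = -3797/5 (p = (1/5)*(-3797) = -3797/5 ≈ -759.40)
(10426/17790 + 5637/p) - 1*1506 = (10426/17790 + 5637/(-3797/5)) - 1*1506 = (10426*(1/17790) + 5637*(-5/3797)) - 1506 = (5213/8895 - 28185/3797) - 1506 = -230911814/33774315 - 1506 = -51095030204/33774315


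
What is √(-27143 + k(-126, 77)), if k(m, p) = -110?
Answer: I*√27253 ≈ 165.08*I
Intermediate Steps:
√(-27143 + k(-126, 77)) = √(-27143 - 110) = √(-27253) = I*√27253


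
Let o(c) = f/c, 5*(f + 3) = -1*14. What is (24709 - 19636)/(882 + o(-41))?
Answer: 1039965/180839 ≈ 5.7508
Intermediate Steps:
f = -29/5 (f = -3 + (-1*14)/5 = -3 + (1/5)*(-14) = -3 - 14/5 = -29/5 ≈ -5.8000)
o(c) = -29/(5*c)
(24709 - 19636)/(882 + o(-41)) = (24709 - 19636)/(882 - 29/5/(-41)) = 5073/(882 - 29/5*(-1/41)) = 5073/(882 + 29/205) = 5073/(180839/205) = 5073*(205/180839) = 1039965/180839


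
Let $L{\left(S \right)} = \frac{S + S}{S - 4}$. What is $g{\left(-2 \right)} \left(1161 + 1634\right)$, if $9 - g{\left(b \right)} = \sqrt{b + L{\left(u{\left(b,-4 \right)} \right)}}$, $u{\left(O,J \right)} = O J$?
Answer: $25155 - 2795 \sqrt{2} \approx 21202.0$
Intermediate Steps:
$u{\left(O,J \right)} = J O$
$L{\left(S \right)} = \frac{2 S}{-4 + S}$
$g{\left(b \right)} = 9 - \sqrt{b - \frac{8 b}{-4 - 4 b}}$ ($g{\left(b \right)} = 9 - \sqrt{b + \frac{2 \left(- 4 b\right)}{-4 - 4 b}} = 9 - \sqrt{b - \frac{8 b}{-4 - 4 b}}$)
$g{\left(-2 \right)} \left(1161 + 1634\right) = \left(9 - \sqrt{- \frac{2 \left(3 - 2\right)}{1 - 2}}\right) \left(1161 + 1634\right) = \left(9 - \sqrt{\left(-2\right) \frac{1}{-1} \cdot 1}\right) 2795 = \left(9 - \sqrt{\left(-2\right) \left(-1\right) 1}\right) 2795 = \left(9 - \sqrt{2}\right) 2795 = 25155 - 2795 \sqrt{2}$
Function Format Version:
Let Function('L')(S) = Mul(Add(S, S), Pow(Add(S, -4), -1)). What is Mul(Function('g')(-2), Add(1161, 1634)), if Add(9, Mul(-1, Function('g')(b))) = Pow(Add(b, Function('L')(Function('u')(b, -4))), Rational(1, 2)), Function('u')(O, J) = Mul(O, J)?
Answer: Add(25155, Mul(-2795, Pow(2, Rational(1, 2)))) ≈ 21202.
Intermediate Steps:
Function('u')(O, J) = Mul(J, O)
Function('L')(S) = Mul(2, S, Pow(Add(-4, S), -1)) (Function('L')(S) = Mul(Mul(2, S), Pow(Add(-4, S), -1)) = Mul(2, S, Pow(Add(-4, S), -1)))
Function('g')(b) = Add(9, Mul(-1, Pow(Add(b, Mul(-8, b, Pow(Add(-4, Mul(-4, b)), -1))), Rational(1, 2)))) (Function('g')(b) = Add(9, Mul(-1, Pow(Add(b, Mul(2, Mul(-4, b), Pow(Add(-4, Mul(-4, b)), -1))), Rational(1, 2)))) = Add(9, Mul(-1, Pow(Add(b, Mul(-8, b, Pow(Add(-4, Mul(-4, b)), -1))), Rational(1, 2)))))
Mul(Function('g')(-2), Add(1161, 1634)) = Mul(Add(9, Mul(-1, Pow(Mul(-2, Pow(Add(1, -2), -1), Add(3, -2)), Rational(1, 2)))), Add(1161, 1634)) = Mul(Add(9, Mul(-1, Pow(Mul(-2, Pow(-1, -1), 1), Rational(1, 2)))), 2795) = Mul(Add(9, Mul(-1, Pow(Mul(-2, -1, 1), Rational(1, 2)))), 2795) = Mul(Add(9, Mul(-1, Pow(2, Rational(1, 2)))), 2795) = Add(25155, Mul(-2795, Pow(2, Rational(1, 2))))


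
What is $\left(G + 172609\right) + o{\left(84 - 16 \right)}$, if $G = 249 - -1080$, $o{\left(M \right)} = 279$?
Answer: $174217$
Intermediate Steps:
$G = 1329$ ($G = 249 + 1080 = 1329$)
$\left(G + 172609\right) + o{\left(84 - 16 \right)} = \left(1329 + 172609\right) + 279 = 173938 + 279 = 174217$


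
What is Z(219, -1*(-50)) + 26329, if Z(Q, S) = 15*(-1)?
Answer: 26314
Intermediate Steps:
Z(Q, S) = -15
Z(219, -1*(-50)) + 26329 = -15 + 26329 = 26314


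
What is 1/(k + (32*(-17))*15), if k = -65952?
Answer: -1/74112 ≈ -1.3493e-5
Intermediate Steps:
1/(k + (32*(-17))*15) = 1/(-65952 + (32*(-17))*15) = 1/(-65952 - 544*15) = 1/(-65952 - 8160) = 1/(-74112) = -1/74112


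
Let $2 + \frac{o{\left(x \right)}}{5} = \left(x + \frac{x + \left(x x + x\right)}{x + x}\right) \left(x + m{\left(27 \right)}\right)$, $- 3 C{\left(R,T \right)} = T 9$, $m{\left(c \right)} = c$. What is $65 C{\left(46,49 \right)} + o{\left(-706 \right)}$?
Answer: $3582345$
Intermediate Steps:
$C{\left(R,T \right)} = - 3 T$ ($C{\left(R,T \right)} = - \frac{T 9}{3} = - \frac{9 T}{3} = - 3 T$)
$o{\left(x \right)} = -10 + 5 \left(27 + x\right) \left(x + \frac{x^{2} + 2 x}{2 x}\right)$ ($o{\left(x \right)} = -10 + 5 \left(x + \frac{x + \left(x x + x\right)}{x + x}\right) \left(x + 27\right) = -10 + 5 \left(x + \frac{x + \left(x^{2} + x\right)}{2 x}\right) \left(27 + x\right) = -10 + 5 \left(x + \left(x + \left(x + x^{2}\right)\right) \frac{1}{2 x}\right) \left(27 + x\right) = -10 + 5 \left(x + \left(x^{2} + 2 x\right) \frac{1}{2 x}\right) \left(27 + x\right) = -10 + 5 \left(x + \frac{x^{2} + 2 x}{2 x}\right) \left(27 + x\right) = -10 + 5 \left(27 + x\right) \left(x + \frac{x^{2} + 2 x}{2 x}\right)$)
$65 C{\left(46,49 \right)} + o{\left(-706 \right)} = 65 \left(\left(-3\right) 49\right) + \left(125 + \frac{15 \left(-706\right)^{2}}{2} + \frac{415}{2} \left(-706\right)\right) = 65 \left(-147\right) + \left(125 + \frac{15}{2} \cdot 498436 - 146495\right) = -9555 + \left(125 + 3738270 - 146495\right) = -9555 + 3591900 = 3582345$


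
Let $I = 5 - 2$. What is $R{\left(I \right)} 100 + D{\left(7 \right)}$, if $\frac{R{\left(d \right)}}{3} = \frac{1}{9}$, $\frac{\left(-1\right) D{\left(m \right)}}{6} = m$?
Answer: $- \frac{26}{3} \approx -8.6667$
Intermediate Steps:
$D{\left(m \right)} = - 6 m$
$I = 3$
$R{\left(d \right)} = \frac{1}{3}$ ($R{\left(d \right)} = \frac{3}{9} = 3 \cdot \frac{1}{9} = \frac{1}{3}$)
$R{\left(I \right)} 100 + D{\left(7 \right)} = \frac{1}{3} \cdot 100 - 42 = \frac{100}{3} - 42 = - \frac{26}{3}$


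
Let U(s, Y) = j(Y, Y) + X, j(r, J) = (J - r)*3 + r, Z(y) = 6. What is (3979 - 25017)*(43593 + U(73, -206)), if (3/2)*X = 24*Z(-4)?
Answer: -914795354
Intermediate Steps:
j(r, J) = -2*r + 3*J (j(r, J) = (-3*r + 3*J) + r = -2*r + 3*J)
X = 96 (X = 2*(24*6)/3 = (⅔)*144 = 96)
U(s, Y) = 96 + Y (U(s, Y) = (-2*Y + 3*Y) + 96 = Y + 96 = 96 + Y)
(3979 - 25017)*(43593 + U(73, -206)) = (3979 - 25017)*(43593 + (96 - 206)) = -21038*(43593 - 110) = -21038*43483 = -914795354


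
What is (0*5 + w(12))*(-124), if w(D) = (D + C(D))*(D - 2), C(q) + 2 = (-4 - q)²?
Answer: -329840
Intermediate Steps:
C(q) = -2 + (-4 - q)²
w(D) = (-2 + D)*(-2 + D + (4 + D)²) (w(D) = (D + (-2 + (4 + D)²))*(D - 2) = (-2 + D + (4 + D)²)*(-2 + D) = (-2 + D)*(-2 + D + (4 + D)²))
(0*5 + w(12))*(-124) = (0*5 + (-28 + 12³ - 4*12 + 7*12²))*(-124) = (0 + (-28 + 1728 - 48 + 7*144))*(-124) = (0 + (-28 + 1728 - 48 + 1008))*(-124) = (0 + 2660)*(-124) = 2660*(-124) = -329840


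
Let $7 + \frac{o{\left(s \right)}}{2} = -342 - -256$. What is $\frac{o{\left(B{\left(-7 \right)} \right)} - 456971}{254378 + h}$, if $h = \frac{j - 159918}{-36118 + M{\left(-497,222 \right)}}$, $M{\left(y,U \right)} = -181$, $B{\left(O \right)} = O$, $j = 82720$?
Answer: $- \frac{16594341943}{9233744220} \approx -1.7971$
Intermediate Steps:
$h = \frac{77198}{36299}$ ($h = \frac{82720 - 159918}{-36118 - 181} = - \frac{77198}{-36299} = \left(-77198\right) \left(- \frac{1}{36299}\right) = \frac{77198}{36299} \approx 2.1267$)
$o{\left(s \right)} = -186$ ($o{\left(s \right)} = -14 + 2 \left(-342 - -256\right) = -14 + 2 \left(-342 + 256\right) = -14 + 2 \left(-86\right) = -14 - 172 = -186$)
$\frac{o{\left(B{\left(-7 \right)} \right)} - 456971}{254378 + h} = \frac{-186 - 456971}{254378 + \frac{77198}{36299}} = - \frac{457157}{\frac{9233744220}{36299}} = \left(-457157\right) \frac{36299}{9233744220} = - \frac{16594341943}{9233744220}$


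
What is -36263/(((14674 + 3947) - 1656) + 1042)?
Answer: -36263/18007 ≈ -2.0138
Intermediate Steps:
-36263/(((14674 + 3947) - 1656) + 1042) = -36263/((18621 - 1656) + 1042) = -36263/(16965 + 1042) = -36263/18007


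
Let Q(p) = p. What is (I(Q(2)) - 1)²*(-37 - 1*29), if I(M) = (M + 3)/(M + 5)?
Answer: -264/49 ≈ -5.3878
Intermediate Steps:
I(M) = (3 + M)/(5 + M)
(I(Q(2)) - 1)²*(-37 - 1*29) = ((3 + 2)/(5 + 2) - 1)²*(-37 - 1*29) = (5/7 - 1)²*(-37 - 29) = ((⅐)*5 - 1)²*(-66) = (5/7 - 1)²*(-66) = (-2/7)²*(-66) = (4/49)*(-66) = -264/49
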